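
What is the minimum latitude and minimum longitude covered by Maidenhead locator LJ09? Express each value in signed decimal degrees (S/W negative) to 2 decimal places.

9.00, 40.00

Field L=11, J=9: +11·20° lon, +9·10° lat → SW at lon 40°, lat 0°.
Square 0, 9: +0·2° lon, +9·1° lat → SW at lon 40°, lat 9°.
latitude 9.00, longitude 40.00.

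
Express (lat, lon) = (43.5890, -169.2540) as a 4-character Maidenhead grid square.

Offset from 180°W / 90°S: lon 10.75°, lat 133.59°.
Field: 10.75/20 → 0 → A, 133.59/10 → 13 → N; chars AN.
Square: 10.75/2 → 5, 3.59/1 → 3; chars 53.

AN53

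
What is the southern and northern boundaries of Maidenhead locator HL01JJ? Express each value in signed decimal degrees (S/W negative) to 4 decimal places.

Field H=7, L=11: +7·20° lon, +11·10° lat → SW at lon -40°, lat 20°.
Square 0, 1: +0·2° lon, +1·1° lat → SW at lon -40°, lat 21°.
Subsquare j=9, j=9: +9·0.0833333° lon, +9·0.0416667° lat → SW at lon -39.25°, lat 21.375°.
Cell spans 0.0833333° lon × 0.0416667° lat.
south 21.3750, north 21.4167.

21.3750, 21.4167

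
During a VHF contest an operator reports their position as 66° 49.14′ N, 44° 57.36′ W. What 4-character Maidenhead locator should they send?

GP76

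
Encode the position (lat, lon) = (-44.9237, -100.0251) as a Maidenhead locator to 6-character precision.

Shift to the Maidenhead origin (180°W, 90°S): lon 79.9749, lat 45.0763.
Field: lon ⌊79.9749/20⌋ = 3 → D; lat ⌊45.0763/10⌋ = 4 → E.
Square: lon ⌊19.9749/2⌋ = 9; lat ⌊5.0763/1⌋ = 5.
Subsquare: lon ⌊1.9749/0.0833333⌋ = 23 → x; lat ⌊0.0763/0.0416667⌋ = 1 → b.

DE95xb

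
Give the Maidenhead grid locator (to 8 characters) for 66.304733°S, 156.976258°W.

BC13mq26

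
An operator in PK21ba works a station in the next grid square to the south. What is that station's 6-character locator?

PK20bx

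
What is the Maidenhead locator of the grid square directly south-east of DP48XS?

Longitude subsquare x = 23; +1 → 24, wraps to 0 = a, carry into square.
Longitude square 4; +1 → 5.
Latitude subsquare s = 18; −1 → 17 = r.

DP58ar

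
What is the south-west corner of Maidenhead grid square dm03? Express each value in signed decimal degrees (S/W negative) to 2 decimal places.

Field D=3, M=12: +3·20° lon, +12·10° lat → SW at lon -120°, lat 30°.
Square 0, 3: +0·2° lon, +3·1° lat → SW at lon -120°, lat 33°.
latitude 33.00, longitude -120.00.

33.00, -120.00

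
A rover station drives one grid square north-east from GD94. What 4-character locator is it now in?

Longitude square 9; +1 → 10, wraps to 0, carry into field.
Longitude field G = 6; +1 → 7 = H.
Latitude square 4; +1 → 5.

HD05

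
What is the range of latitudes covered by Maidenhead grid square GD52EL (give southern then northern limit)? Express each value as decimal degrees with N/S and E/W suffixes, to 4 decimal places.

57.5417° S, 57.5000° S

Field G=6, D=3: +6·20° lon, +3·10° lat → SW at lon -60°, lat -60°.
Square 5, 2: +5·2° lon, +2·1° lat → SW at lon -50°, lat -58°.
Subsquare e=4, l=11: +4·0.0833333° lon, +11·0.0416667° lat → SW at lon -49.6667°, lat -57.5417°.
Cell spans 0.0833333° lon × 0.0416667° lat.
south 57.5417° S, north 57.5000° S.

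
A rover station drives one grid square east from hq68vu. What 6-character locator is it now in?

Longitude subsquare v = 21; +1 → 22 = w.
The latitude characters are unchanged.

HQ68wu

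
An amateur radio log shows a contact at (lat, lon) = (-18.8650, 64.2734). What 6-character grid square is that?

Add 180° to longitude and 90° to latitude: 244.2734, 71.1350.
Field (20°×10°, letters A–R): 244.2734/20 → 12 → M, 71.1350/10 → 7 → H; chars MH.
Square (2°×1°, digits 0–9): 4.2734/2 → 2, 1.1350/1 → 1; chars 21.
Subsquare (5′×2.5′, letters a–x): 0.2734/0.0833333 → 3 → d, 0.1350/0.0416667 → 3 → d; chars dd.

MH21dd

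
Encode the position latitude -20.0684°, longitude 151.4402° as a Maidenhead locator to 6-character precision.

QG59rw

Offset from 180°W / 90°S: lon 331.4402°, lat 69.9316°.
Field (20°×10°, letters A–R): 331.4402/20 → 16 → Q, 69.9316/10 → 6 → G; chars QG.
Square (2°×1°, digits 0–9): 11.4402/2 → 5, 9.9316/1 → 9; chars 59.
Subsquare (5′×2.5′, letters a–x): 1.4402/0.0833333 → 17 → r, 0.9316/0.0416667 → 22 → w; chars rw.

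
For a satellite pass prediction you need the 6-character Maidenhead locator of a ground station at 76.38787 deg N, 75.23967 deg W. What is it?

Add 180° to longitude and 90° to latitude: 104.7603, 166.3879.
Field (20°×10°, letters A–R): lon ⌊104.7603/20⌋ = 5 → F; lat ⌊166.3879/10⌋ = 16 → Q.
Square (2°×1°, digits 0–9): lon ⌊4.7603/2⌋ = 2; lat ⌊6.3879/1⌋ = 6.
Subsquare (5′×2.5′, letters a–x): lon ⌊0.7603/0.0833333⌋ = 9 → j; lat ⌊0.3879/0.0416667⌋ = 9 → j.

FQ26jj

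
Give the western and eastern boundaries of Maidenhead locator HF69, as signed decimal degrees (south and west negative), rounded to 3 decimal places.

Field H=7, F=5: +7·20° lon, +5·10° lat → SW at lon -40°, lat -40°.
Square 6, 9: +6·2° lon, +9·1° lat → SW at lon -28°, lat -31°.
Cell spans 2° lon × 1° lat.
west -28.000, east -26.000.

-28.000, -26.000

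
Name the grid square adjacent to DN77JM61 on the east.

Longitude extended square 6; +1 → 7.
The latitude characters are unchanged.

DN77jm71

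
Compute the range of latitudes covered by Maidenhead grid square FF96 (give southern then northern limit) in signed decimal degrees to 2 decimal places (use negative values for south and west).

Field F=5, F=5: +5·20° lon, +5·10° lat → SW at lon -80°, lat -40°.
Square 9, 6: +9·2° lon, +6·1° lat → SW at lon -62°, lat -34°.
Cell spans 2° lon × 1° lat.
south -34.00, north -33.00.

-34.00, -33.00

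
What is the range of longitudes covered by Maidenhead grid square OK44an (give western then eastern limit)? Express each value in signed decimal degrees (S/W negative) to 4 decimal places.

108.0000, 108.0833

Field O=14, K=10: +14·20° lon, +10·10° lat → SW at lon 100°, lat 10°.
Square 4, 4: +4·2° lon, +4·1° lat → SW at lon 108°, lat 14°.
Subsquare a=0, n=13: +0·0.0833333° lon, +13·0.0416667° lat → SW at lon 108°, lat 14.5417°.
Cell spans 0.0833333° lon × 0.0416667° lat.
west 108.0000, east 108.0833.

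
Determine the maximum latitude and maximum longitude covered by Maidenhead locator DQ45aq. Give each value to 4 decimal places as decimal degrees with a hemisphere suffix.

75.7083° N, 111.9167° W

Field D=3, Q=16: +3·20° lon, +16·10° lat → SW at lon -120°, lat 70°.
Square 4, 5: +4·2° lon, +5·1° lat → SW at lon -112°, lat 75°.
Subsquare a=0, q=16: +0·0.0833333° lon, +16·0.0416667° lat → SW at lon -112°, lat 75.6667°.
Cell spans 0.0833333° lon × 0.0416667° lat. NE corner is SW corner plus one full cell.
latitude 75.7083° N, longitude 111.9167° W.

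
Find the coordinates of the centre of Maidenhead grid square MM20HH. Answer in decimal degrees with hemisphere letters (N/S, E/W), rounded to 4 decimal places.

30.3125° N, 64.6250° E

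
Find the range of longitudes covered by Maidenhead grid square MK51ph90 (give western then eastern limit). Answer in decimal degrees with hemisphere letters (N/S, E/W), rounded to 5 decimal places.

Field M=12, K=10: +12·20° lon, +10·10° lat → SW at lon 60°, lat 10°.
Square 5, 1: +5·2° lon, +1·1° lat → SW at lon 70°, lat 11°.
Subsquare p=15, h=7: +15·0.0833333° lon, +7·0.0416667° lat → SW at lon 71.25°, lat 11.2917°.
Extended square 9, 0: +9·0.00833333° lon, +0·0.00416667° lat → SW at lon 71.325°, lat 11.2917°.
Cell spans 0.00833333° lon × 0.00416667° lat.
west 71.32500° E, east 71.33333° E.

71.32500° E, 71.33333° E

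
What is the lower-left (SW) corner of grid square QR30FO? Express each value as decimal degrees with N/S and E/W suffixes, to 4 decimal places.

Field Q=16, R=17: +16·20° lon, +17·10° lat → SW at lon 140°, lat 80°.
Square 3, 0: +3·2° lon, +0·1° lat → SW at lon 146°, lat 80°.
Subsquare f=5, o=14: +5·0.0833333° lon, +14·0.0416667° lat → SW at lon 146.417°, lat 80.5833°.
latitude 80.5833° N, longitude 146.4167° E.

80.5833° N, 146.4167° E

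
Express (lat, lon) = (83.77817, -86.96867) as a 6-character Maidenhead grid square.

Shift to the Maidenhead origin (180°W, 90°S): lon 93.0313, lat 173.7782.
Field (20°×10°, letters A–R): lon ⌊93.0313/20⌋ = 4 → E; lat ⌊173.7782/10⌋ = 17 → R.
Square (2°×1°, digits 0–9): lon ⌊13.0313/2⌋ = 6; lat ⌊3.7782/1⌋ = 3.
Subsquare (5′×2.5′, letters a–x): lon ⌊1.0313/0.0833333⌋ = 12 → m; lat ⌊0.7782/0.0416667⌋ = 18 → s.

ER63ms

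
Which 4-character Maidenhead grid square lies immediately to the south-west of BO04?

AO93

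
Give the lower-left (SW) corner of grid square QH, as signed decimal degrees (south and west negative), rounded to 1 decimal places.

-20.0, 140.0

Field Q=16, H=7: +16·20° lon, +7·10° lat → SW at lon 140°, lat -20°.
latitude -20.0, longitude 140.0.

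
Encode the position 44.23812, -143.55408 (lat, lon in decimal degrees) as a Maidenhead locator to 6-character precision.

Offset from 180°W / 90°S: lon 36.4459°, lat 134.2381°.
Field: 36.4459/20 → 1 → B, 134.2381/10 → 13 → N; chars BN.
Square: 16.4459/2 → 8, 4.2381/1 → 4; chars 84.
Subsquare: 0.4459/0.0833333 → 5 → f, 0.2381/0.0416667 → 5 → f; chars ff.

BN84ff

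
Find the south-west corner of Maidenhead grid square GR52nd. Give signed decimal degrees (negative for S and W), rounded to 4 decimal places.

Field G=6, R=17: +6·20° lon, +17·10° lat → SW at lon -60°, lat 80°.
Square 5, 2: +5·2° lon, +2·1° lat → SW at lon -50°, lat 82°.
Subsquare n=13, d=3: +13·0.0833333° lon, +3·0.0416667° lat → SW at lon -48.9167°, lat 82.125°.
latitude 82.1250, longitude -48.9167.

82.1250, -48.9167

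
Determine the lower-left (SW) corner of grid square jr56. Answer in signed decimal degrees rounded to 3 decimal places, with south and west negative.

86.000, 10.000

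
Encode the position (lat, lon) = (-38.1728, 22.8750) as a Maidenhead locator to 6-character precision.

KF11kt

Add 180° to longitude and 90° to latitude: 202.8750, 51.8272.
Field: 202.8750/20 → 10 → K, 51.8272/10 → 5 → F; chars KF.
Square: 2.8750/2 → 1, 1.8272/1 → 1; chars 11.
Subsquare: 0.8750/0.0833333 → 10 → k, 0.8272/0.0416667 → 19 → t; chars kt.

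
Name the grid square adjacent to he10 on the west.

HE00

Longitude square 1; −1 → 0.
The latitude characters are unchanged.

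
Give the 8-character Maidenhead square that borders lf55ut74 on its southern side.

Latitude extended square 4; −1 → 3.
The longitude characters are unchanged.

LF55ut73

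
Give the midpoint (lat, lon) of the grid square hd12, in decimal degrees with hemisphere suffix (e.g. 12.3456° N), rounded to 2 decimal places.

Field H=7, D=3: +7·20° lon, +3·10° lat → SW at lon -40°, lat -60°.
Square 1, 2: +1·2° lon, +2·1° lat → SW at lon -38°, lat -58°.
Cell spans 2° lon × 1° lat. Centre is SW corner plus half of each.
latitude 57.50° S, longitude 37.00° W.

57.50° S, 37.00° W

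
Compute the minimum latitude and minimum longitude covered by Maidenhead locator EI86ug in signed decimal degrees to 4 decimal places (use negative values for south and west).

Field E=4, I=8: +4·20° lon, +8·10° lat → SW at lon -100°, lat -10°.
Square 8, 6: +8·2° lon, +6·1° lat → SW at lon -84°, lat -4°.
Subsquare u=20, g=6: +20·0.0833333° lon, +6·0.0416667° lat → SW at lon -82.3333°, lat -3.75°.
latitude -3.7500, longitude -82.3333.

-3.7500, -82.3333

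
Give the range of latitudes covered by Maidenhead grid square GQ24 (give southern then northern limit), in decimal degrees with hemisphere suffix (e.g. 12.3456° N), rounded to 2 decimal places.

Field G=6, Q=16: +6·20° lon, +16·10° lat → SW at lon -60°, lat 70°.
Square 2, 4: +2·2° lon, +4·1° lat → SW at lon -56°, lat 74°.
Cell spans 2° lon × 1° lat.
south 74.00° N, north 75.00° N.

74.00° N, 75.00° N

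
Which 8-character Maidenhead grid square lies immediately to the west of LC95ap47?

LC95ap37

Longitude extended square 4; −1 → 3.
The latitude characters are unchanged.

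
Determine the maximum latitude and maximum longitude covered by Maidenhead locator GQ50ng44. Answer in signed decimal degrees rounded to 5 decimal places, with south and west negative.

Field G=6, Q=16: +6·20° lon, +16·10° lat → SW at lon -60°, lat 70°.
Square 5, 0: +5·2° lon, +0·1° lat → SW at lon -50°, lat 70°.
Subsquare n=13, g=6: +13·0.0833333° lon, +6·0.0416667° lat → SW at lon -48.9167°, lat 70.25°.
Extended square 4, 4: +4·0.00833333° lon, +4·0.00416667° lat → SW at lon -48.8833°, lat 70.2667°.
Cell spans 0.00833333° lon × 0.00416667° lat. NE corner is SW corner plus one full cell.
latitude 70.27083, longitude -48.87500.

70.27083, -48.87500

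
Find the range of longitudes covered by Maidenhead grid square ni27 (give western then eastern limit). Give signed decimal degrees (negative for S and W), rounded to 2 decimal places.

84.00, 86.00

Field N=13, I=8: +13·20° lon, +8·10° lat → SW at lon 80°, lat -10°.
Square 2, 7: +2·2° lon, +7·1° lat → SW at lon 84°, lat -3°.
Cell spans 2° lon × 1° lat.
west 84.00, east 86.00.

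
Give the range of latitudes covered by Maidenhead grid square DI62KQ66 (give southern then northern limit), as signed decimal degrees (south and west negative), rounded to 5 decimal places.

-7.30833, -7.30417

Field D=3, I=8: +3·20° lon, +8·10° lat → SW at lon -120°, lat -10°.
Square 6, 2: +6·2° lon, +2·1° lat → SW at lon -108°, lat -8°.
Subsquare k=10, q=16: +10·0.0833333° lon, +16·0.0416667° lat → SW at lon -107.167°, lat -7.33333°.
Extended square 6, 6: +6·0.00833333° lon, +6·0.00416667° lat → SW at lon -107.117°, lat -7.30833°.
Cell spans 0.00833333° lon × 0.00416667° lat.
south -7.30833, north -7.30417.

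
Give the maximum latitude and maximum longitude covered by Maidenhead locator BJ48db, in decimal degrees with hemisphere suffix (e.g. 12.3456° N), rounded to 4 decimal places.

8.0833° N, 151.6667° W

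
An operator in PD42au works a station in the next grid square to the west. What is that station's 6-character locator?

Longitude subsquare a = 0; −1 → -1, wraps to 23 = x, carry into square.
Longitude square 4; −1 → 3.
The latitude characters are unchanged.

PD32xu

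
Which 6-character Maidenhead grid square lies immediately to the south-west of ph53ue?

Longitude subsquare u = 20; −1 → 19 = t.
Latitude subsquare e = 4; −1 → 3 = d.

PH53td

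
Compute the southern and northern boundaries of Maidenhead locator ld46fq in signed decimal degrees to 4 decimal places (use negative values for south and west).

-53.3333, -53.2917

Field L=11, D=3: +11·20° lon, +3·10° lat → SW at lon 40°, lat -60°.
Square 4, 6: +4·2° lon, +6·1° lat → SW at lon 48°, lat -54°.
Subsquare f=5, q=16: +5·0.0833333° lon, +16·0.0416667° lat → SW at lon 48.4167°, lat -53.3333°.
Cell spans 0.0833333° lon × 0.0416667° lat.
south -53.3333, north -53.2917.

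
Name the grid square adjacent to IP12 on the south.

IP11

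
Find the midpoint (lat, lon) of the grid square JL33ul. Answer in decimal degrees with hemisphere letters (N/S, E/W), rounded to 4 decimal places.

23.4792° N, 7.7083° E

Field J=9, L=11: +9·20° lon, +11·10° lat → SW at lon 0°, lat 20°.
Square 3, 3: +3·2° lon, +3·1° lat → SW at lon 6°, lat 23°.
Subsquare u=20, l=11: +20·0.0833333° lon, +11·0.0416667° lat → SW at lon 7.66667°, lat 23.4583°.
Cell spans 0.0833333° lon × 0.0416667° lat. Centre is SW corner plus half of each.
latitude 23.4792° N, longitude 7.7083° E.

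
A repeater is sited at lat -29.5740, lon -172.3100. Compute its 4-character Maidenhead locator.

AG30

Shift to the Maidenhead origin (180°W, 90°S): lon 7.69, lat 60.43.
Field: lon ⌊7.69/20⌋ = 0 → A; lat ⌊60.43/10⌋ = 6 → G.
Square: lon ⌊7.69/2⌋ = 3; lat ⌊0.43/1⌋ = 0.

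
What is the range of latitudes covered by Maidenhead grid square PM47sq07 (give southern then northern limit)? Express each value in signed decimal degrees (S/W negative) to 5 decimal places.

37.69583, 37.70000

Field P=15, M=12: +15·20° lon, +12·10° lat → SW at lon 120°, lat 30°.
Square 4, 7: +4·2° lon, +7·1° lat → SW at lon 128°, lat 37°.
Subsquare s=18, q=16: +18·0.0833333° lon, +16·0.0416667° lat → SW at lon 129.5°, lat 37.6667°.
Extended square 0, 7: +0·0.00833333° lon, +7·0.00416667° lat → SW at lon 129.5°, lat 37.6958°.
Cell spans 0.00833333° lon × 0.00416667° lat.
south 37.69583, north 37.70000.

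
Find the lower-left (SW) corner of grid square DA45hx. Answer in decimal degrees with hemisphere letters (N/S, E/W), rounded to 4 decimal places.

84.0417° S, 111.4167° W

Field D=3, A=0: +3·20° lon, +0·10° lat → SW at lon -120°, lat -90°.
Square 4, 5: +4·2° lon, +5·1° lat → SW at lon -112°, lat -85°.
Subsquare h=7, x=23: +7·0.0833333° lon, +23·0.0416667° lat → SW at lon -111.417°, lat -84.0417°.
latitude 84.0417° S, longitude 111.4167° W.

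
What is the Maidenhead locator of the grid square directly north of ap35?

AP36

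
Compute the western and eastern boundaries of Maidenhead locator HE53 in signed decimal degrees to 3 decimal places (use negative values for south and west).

-30.000, -28.000

Field H=7, E=4: +7·20° lon, +4·10° lat → SW at lon -40°, lat -50°.
Square 5, 3: +5·2° lon, +3·1° lat → SW at lon -30°, lat -47°.
Cell spans 2° lon × 1° lat.
west -30.000, east -28.000.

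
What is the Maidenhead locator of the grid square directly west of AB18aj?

AB08xj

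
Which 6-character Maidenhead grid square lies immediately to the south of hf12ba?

Latitude subsquare a = 0; −1 → -1, wraps to 23 = x, carry into square.
Latitude square 2; −1 → 1.
The longitude characters are unchanged.

HF11bx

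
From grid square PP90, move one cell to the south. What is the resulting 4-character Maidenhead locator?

PO99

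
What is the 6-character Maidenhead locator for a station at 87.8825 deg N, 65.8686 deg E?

Shift to the Maidenhead origin (180°W, 90°S): lon 245.8686, lat 177.8825.
Field: lon ⌊245.8686/20⌋ = 12 → M; lat ⌊177.8825/10⌋ = 17 → R.
Square: lon ⌊5.8686/2⌋ = 2; lat ⌊7.8825/1⌋ = 7.
Subsquare: lon ⌊1.8686/0.0833333⌋ = 22 → w; lat ⌊0.8825/0.0416667⌋ = 21 → v.

MR27wv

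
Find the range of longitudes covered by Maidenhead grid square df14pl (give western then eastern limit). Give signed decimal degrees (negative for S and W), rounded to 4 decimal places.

Field D=3, F=5: +3·20° lon, +5·10° lat → SW at lon -120°, lat -40°.
Square 1, 4: +1·2° lon, +4·1° lat → SW at lon -118°, lat -36°.
Subsquare p=15, l=11: +15·0.0833333° lon, +11·0.0416667° lat → SW at lon -116.75°, lat -35.5417°.
Cell spans 0.0833333° lon × 0.0416667° lat.
west -116.7500, east -116.6667.

-116.7500, -116.6667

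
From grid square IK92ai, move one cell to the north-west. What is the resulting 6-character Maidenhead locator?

Longitude subsquare a = 0; −1 → -1, wraps to 23 = x, carry into square.
Longitude square 9; −1 → 8.
Latitude subsquare i = 8; +1 → 9 = j.

IK82xj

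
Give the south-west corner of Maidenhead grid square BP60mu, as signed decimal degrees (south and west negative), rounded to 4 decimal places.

Field B=1, P=15: +1·20° lon, +15·10° lat → SW at lon -160°, lat 60°.
Square 6, 0: +6·2° lon, +0·1° lat → SW at lon -148°, lat 60°.
Subsquare m=12, u=20: +12·0.0833333° lon, +20·0.0416667° lat → SW at lon -147°, lat 60.8333°.
latitude 60.8333, longitude -147.0000.

60.8333, -147.0000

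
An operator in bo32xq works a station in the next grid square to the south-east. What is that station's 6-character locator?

BO42ap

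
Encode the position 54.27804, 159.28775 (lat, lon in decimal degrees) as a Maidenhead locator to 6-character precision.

Shift to the Maidenhead origin (180°W, 90°S): lon 339.2877, lat 144.2780.
Field (20°×10°, letters A–R): 339.2877/20 → 16 → Q, 144.2780/10 → 14 → O; chars QO.
Square (2°×1°, digits 0–9): 19.2877/2 → 9, 4.2780/1 → 4; chars 94.
Subsquare (5′×2.5′, letters a–x): 1.2877/0.0833333 → 15 → p, 0.2780/0.0416667 → 6 → g; chars pg.

QO94pg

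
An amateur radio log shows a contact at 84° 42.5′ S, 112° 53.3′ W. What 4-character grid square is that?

Add 180° to longitude and 90° to latitude: 67.11, 5.29.
Field (20°×10°, letters A–R): 67.11/20 → 3 → D, 5.29/10 → 0 → A; chars DA.
Square (2°×1°, digits 0–9): 7.11/2 → 3, 5.29/1 → 5; chars 35.

DA35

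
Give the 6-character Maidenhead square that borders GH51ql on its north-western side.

Longitude subsquare q = 16; −1 → 15 = p.
Latitude subsquare l = 11; +1 → 12 = m.

GH51pm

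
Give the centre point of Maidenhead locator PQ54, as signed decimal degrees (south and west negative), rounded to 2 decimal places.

74.50, 131.00

Field P=15, Q=16: +15·20° lon, +16·10° lat → SW at lon 120°, lat 70°.
Square 5, 4: +5·2° lon, +4·1° lat → SW at lon 130°, lat 74°.
Cell spans 2° lon × 1° lat. Centre is SW corner plus half of each.
latitude 74.50, longitude 131.00.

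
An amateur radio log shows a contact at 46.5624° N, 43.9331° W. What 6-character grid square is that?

Offset from 180°W / 90°S: lon 136.0669°, lat 136.5624°.
Field (20°×10°, letters A–R): 136.0669/20 → 6 → G, 136.5624/10 → 13 → N; chars GN.
Square (2°×1°, digits 0–9): 16.0669/2 → 8, 6.5624/1 → 6; chars 86.
Subsquare (5′×2.5′, letters a–x): 0.0669/0.0833333 → 0 → a, 0.5624/0.0416667 → 13 → n; chars an.

GN86an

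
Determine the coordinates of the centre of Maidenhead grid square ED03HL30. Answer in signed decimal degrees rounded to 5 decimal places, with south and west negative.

Field E=4, D=3: +4·20° lon, +3·10° lat → SW at lon -100°, lat -60°.
Square 0, 3: +0·2° lon, +3·1° lat → SW at lon -100°, lat -57°.
Subsquare h=7, l=11: +7·0.0833333° lon, +11·0.0416667° lat → SW at lon -99.4167°, lat -56.5417°.
Extended square 3, 0: +3·0.00833333° lon, +0·0.00416667° lat → SW at lon -99.3917°, lat -56.5417°.
Cell spans 0.00833333° lon × 0.00416667° lat. Centre is SW corner plus half of each.
latitude -56.53958, longitude -99.38750.

-56.53958, -99.38750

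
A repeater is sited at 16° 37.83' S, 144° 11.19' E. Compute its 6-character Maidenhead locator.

Shift to the Maidenhead origin (180°W, 90°S): lon 324.1865, lat 73.3695.
Field (20°×10°, letters A–R): 324.1865/20 → 16 → Q, 73.3695/10 → 7 → H; chars QH.
Square (2°×1°, digits 0–9): 4.1865/2 → 2, 3.3695/1 → 3; chars 23.
Subsquare (5′×2.5′, letters a–x): 0.1865/0.0833333 → 2 → c, 0.3695/0.0416667 → 8 → i; chars ci.

QH23ci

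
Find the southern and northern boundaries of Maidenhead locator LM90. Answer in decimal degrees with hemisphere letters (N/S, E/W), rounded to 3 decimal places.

Field L=11, M=12: +11·20° lon, +12·10° lat → SW at lon 40°, lat 30°.
Square 9, 0: +9·2° lon, +0·1° lat → SW at lon 58°, lat 30°.
Cell spans 2° lon × 1° lat.
south 30.000° N, north 31.000° N.

30.000° N, 31.000° N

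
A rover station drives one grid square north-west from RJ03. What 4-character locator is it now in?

QJ94

Longitude square 0; −1 → -1, wraps to 9, carry into field.
Longitude field R = 17; −1 → 16 = Q.
Latitude square 3; +1 → 4.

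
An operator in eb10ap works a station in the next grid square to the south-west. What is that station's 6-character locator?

EB00xo

Longitude subsquare a = 0; −1 → -1, wraps to 23 = x, carry into square.
Longitude square 1; −1 → 0.
Latitude subsquare p = 15; −1 → 14 = o.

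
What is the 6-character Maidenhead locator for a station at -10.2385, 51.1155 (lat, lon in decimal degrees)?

LH59ns

Add 180° to longitude and 90° to latitude: 231.1155, 79.7615.
Field: lon ⌊231.1155/20⌋ = 11 → L; lat ⌊79.7615/10⌋ = 7 → H.
Square: lon ⌊11.1155/2⌋ = 5; lat ⌊9.7615/1⌋ = 9.
Subsquare: lon ⌊1.1155/0.0833333⌋ = 13 → n; lat ⌊0.7615/0.0416667⌋ = 18 → s.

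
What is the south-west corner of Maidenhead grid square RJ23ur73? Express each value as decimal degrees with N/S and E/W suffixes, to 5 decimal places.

Field R=17, J=9: +17·20° lon, +9·10° lat → SW at lon 160°, lat 0°.
Square 2, 3: +2·2° lon, +3·1° lat → SW at lon 164°, lat 3°.
Subsquare u=20, r=17: +20·0.0833333° lon, +17·0.0416667° lat → SW at lon 165.667°, lat 3.70833°.
Extended square 7, 3: +7·0.00833333° lon, +3·0.00416667° lat → SW at lon 165.725°, lat 3.72083°.
latitude 3.72083° N, longitude 165.72500° E.

3.72083° N, 165.72500° E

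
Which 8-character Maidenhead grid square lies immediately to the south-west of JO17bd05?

JO17ad94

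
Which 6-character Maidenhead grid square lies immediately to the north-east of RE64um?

RE64vn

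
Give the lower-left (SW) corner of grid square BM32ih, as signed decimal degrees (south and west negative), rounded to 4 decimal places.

Field B=1, M=12: +1·20° lon, +12·10° lat → SW at lon -160°, lat 30°.
Square 3, 2: +3·2° lon, +2·1° lat → SW at lon -154°, lat 32°.
Subsquare i=8, h=7: +8·0.0833333° lon, +7·0.0416667° lat → SW at lon -153.333°, lat 32.2917°.
latitude 32.2917, longitude -153.3333.

32.2917, -153.3333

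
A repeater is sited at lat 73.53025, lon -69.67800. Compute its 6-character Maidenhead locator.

Shift to the Maidenhead origin (180°W, 90°S): lon 110.3220, lat 163.5302.
Field: 110.3220/20 → 5 → F, 163.5302/10 → 16 → Q; chars FQ.
Square: 10.3220/2 → 5, 3.5302/1 → 3; chars 53.
Subsquare: 0.3220/0.0833333 → 3 → d, 0.5302/0.0416667 → 12 → m; chars dm.

FQ53dm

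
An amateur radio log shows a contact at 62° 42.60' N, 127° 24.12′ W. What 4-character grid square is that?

Add 180° to longitude and 90° to latitude: 52.60, 152.71.
Field (20°×10°, letters A–R): lon ⌊52.60/20⌋ = 2 → C; lat ⌊152.71/10⌋ = 15 → P.
Square (2°×1°, digits 0–9): lon ⌊12.60/2⌋ = 6; lat ⌊2.71/1⌋ = 2.

CP62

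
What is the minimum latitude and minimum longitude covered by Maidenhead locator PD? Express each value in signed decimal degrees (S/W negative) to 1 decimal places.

-60.0, 120.0

Field P=15, D=3: +15·20° lon, +3·10° lat → SW at lon 120°, lat -60°.
latitude -60.0, longitude 120.0.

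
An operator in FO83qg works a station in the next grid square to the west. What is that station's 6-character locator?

Longitude subsquare q = 16; −1 → 15 = p.
The latitude characters are unchanged.

FO83pg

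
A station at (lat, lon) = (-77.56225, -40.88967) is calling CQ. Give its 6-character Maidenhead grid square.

GB92nk

Offset from 180°W / 90°S: lon 139.1103°, lat 12.4377°.
Field: lon ⌊139.1103/20⌋ = 6 → G; lat ⌊12.4377/10⌋ = 1 → B.
Square: lon ⌊19.1103/2⌋ = 9; lat ⌊2.4377/1⌋ = 2.
Subsquare: lon ⌊1.1103/0.0833333⌋ = 13 → n; lat ⌊0.4377/0.0416667⌋ = 10 → k.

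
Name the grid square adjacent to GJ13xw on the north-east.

Longitude subsquare x = 23; +1 → 24, wraps to 0 = a, carry into square.
Longitude square 1; +1 → 2.
Latitude subsquare w = 22; +1 → 23 = x.

GJ23ax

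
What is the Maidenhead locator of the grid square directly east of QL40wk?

Longitude subsquare w = 22; +1 → 23 = x.
The latitude characters are unchanged.

QL40xk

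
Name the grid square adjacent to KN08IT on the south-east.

KN08js

Longitude subsquare i = 8; +1 → 9 = j.
Latitude subsquare t = 19; −1 → 18 = s.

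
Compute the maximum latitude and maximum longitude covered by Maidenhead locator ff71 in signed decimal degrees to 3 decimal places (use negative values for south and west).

Field F=5, F=5: +5·20° lon, +5·10° lat → SW at lon -80°, lat -40°.
Square 7, 1: +7·2° lon, +1·1° lat → SW at lon -66°, lat -39°.
Cell spans 2° lon × 1° lat. NE corner is SW corner plus one full cell.
latitude -38.000, longitude -64.000.

-38.000, -64.000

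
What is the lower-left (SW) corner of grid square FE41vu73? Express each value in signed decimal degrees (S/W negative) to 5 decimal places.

Field F=5, E=4: +5·20° lon, +4·10° lat → SW at lon -80°, lat -50°.
Square 4, 1: +4·2° lon, +1·1° lat → SW at lon -72°, lat -49°.
Subsquare v=21, u=20: +21·0.0833333° lon, +20·0.0416667° lat → SW at lon -70.25°, lat -48.1667°.
Extended square 7, 3: +7·0.00833333° lon, +3·0.00416667° lat → SW at lon -70.1917°, lat -48.1542°.
latitude -48.15417, longitude -70.19167.

-48.15417, -70.19167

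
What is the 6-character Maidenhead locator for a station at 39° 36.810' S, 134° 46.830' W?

Shift to the Maidenhead origin (180°W, 90°S): lon 45.2195, lat 50.3865.
Field (20°×10°, letters A–R): lon ⌊45.2195/20⌋ = 2 → C; lat ⌊50.3865/10⌋ = 5 → F.
Square (2°×1°, digits 0–9): lon ⌊5.2195/2⌋ = 2; lat ⌊0.3865/1⌋ = 0.
Subsquare (5′×2.5′, letters a–x): lon ⌊1.2195/0.0833333⌋ = 14 → o; lat ⌊0.3865/0.0416667⌋ = 9 → j.

CF20oj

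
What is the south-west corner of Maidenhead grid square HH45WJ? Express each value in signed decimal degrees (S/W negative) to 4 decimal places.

-14.6250, -30.1667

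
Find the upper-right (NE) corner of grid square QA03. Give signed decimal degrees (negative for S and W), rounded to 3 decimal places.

Field Q=16, A=0: +16·20° lon, +0·10° lat → SW at lon 140°, lat -90°.
Square 0, 3: +0·2° lon, +3·1° lat → SW at lon 140°, lat -87°.
Cell spans 2° lon × 1° lat. NE corner is SW corner plus one full cell.
latitude -86.000, longitude 142.000.

-86.000, 142.000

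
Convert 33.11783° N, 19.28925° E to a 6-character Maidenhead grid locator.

Shift to the Maidenhead origin (180°W, 90°S): lon 199.2893, lat 123.1178.
Field: lon ⌊199.2893/20⌋ = 9 → J; lat ⌊123.1178/10⌋ = 12 → M.
Square: lon ⌊19.2893/2⌋ = 9; lat ⌊3.1178/1⌋ = 3.
Subsquare: lon ⌊1.2893/0.0833333⌋ = 15 → p; lat ⌊0.1178/0.0416667⌋ = 2 → c.

JM93pc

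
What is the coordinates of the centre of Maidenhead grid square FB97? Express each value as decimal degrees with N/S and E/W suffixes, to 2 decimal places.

Field F=5, B=1: +5·20° lon, +1·10° lat → SW at lon -80°, lat -80°.
Square 9, 7: +9·2° lon, +7·1° lat → SW at lon -62°, lat -73°.
Cell spans 2° lon × 1° lat. Centre is SW corner plus half of each.
latitude 72.50° S, longitude 61.00° W.

72.50° S, 61.00° W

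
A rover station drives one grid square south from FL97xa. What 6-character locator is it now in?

Latitude subsquare a = 0; −1 → -1, wraps to 23 = x, carry into square.
Latitude square 7; −1 → 6.
The longitude characters are unchanged.

FL96xx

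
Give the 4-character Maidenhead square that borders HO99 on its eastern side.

Longitude square 9; +1 → 10, wraps to 0, carry into field.
Longitude field H = 7; +1 → 8 = I.
The latitude characters are unchanged.

IO09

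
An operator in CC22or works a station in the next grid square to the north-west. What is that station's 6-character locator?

Longitude subsquare o = 14; −1 → 13 = n.
Latitude subsquare r = 17; +1 → 18 = s.

CC22ns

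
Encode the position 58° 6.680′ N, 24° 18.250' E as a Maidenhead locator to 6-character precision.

Shift to the Maidenhead origin (180°W, 90°S): lon 204.3042, lat 148.1113.
Field: lon ⌊204.3042/20⌋ = 10 → K; lat ⌊148.1113/10⌋ = 14 → O.
Square: lon ⌊4.3042/2⌋ = 2; lat ⌊8.1113/1⌋ = 8.
Subsquare: lon ⌊0.3042/0.0833333⌋ = 3 → d; lat ⌊0.1113/0.0416667⌋ = 2 → c.

KO28dc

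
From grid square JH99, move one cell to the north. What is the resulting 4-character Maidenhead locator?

JI90

Latitude square 9; +1 → 10, wraps to 0, carry into field.
Latitude field H = 7; +1 → 8 = I.
The longitude characters are unchanged.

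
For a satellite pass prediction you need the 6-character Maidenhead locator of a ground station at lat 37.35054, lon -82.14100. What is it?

Add 180° to longitude and 90° to latitude: 97.8590, 127.3505.
Field: 97.8590/20 → 4 → E, 127.3505/10 → 12 → M; chars EM.
Square: 17.8590/2 → 8, 7.3505/1 → 7; chars 87.
Subsquare: 1.8590/0.0833333 → 22 → w, 0.3505/0.0416667 → 8 → i; chars wi.

EM87wi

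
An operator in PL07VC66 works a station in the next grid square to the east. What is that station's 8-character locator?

PL07vc76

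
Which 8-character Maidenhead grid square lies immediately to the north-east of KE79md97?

KE79nd08

Longitude extended square 9; +1 → 10, wraps to 0, carry into subsquare.
Longitude subsquare m = 12; +1 → 13 = n.
Latitude extended square 7; +1 → 8.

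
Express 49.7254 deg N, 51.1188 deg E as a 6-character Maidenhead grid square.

Shift to the Maidenhead origin (180°W, 90°S): lon 231.1188, lat 139.7254.
Field (20°×10°, letters A–R): lon ⌊231.1188/20⌋ = 11 → L; lat ⌊139.7254/10⌋ = 13 → N.
Square (2°×1°, digits 0–9): lon ⌊11.1188/2⌋ = 5; lat ⌊9.7254/1⌋ = 9.
Subsquare (5′×2.5′, letters a–x): lon ⌊1.1188/0.0833333⌋ = 13 → n; lat ⌊0.7254/0.0416667⌋ = 17 → r.

LN59nr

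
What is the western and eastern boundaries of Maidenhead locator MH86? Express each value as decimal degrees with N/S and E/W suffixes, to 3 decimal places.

Field M=12, H=7: +12·20° lon, +7·10° lat → SW at lon 60°, lat -20°.
Square 8, 6: +8·2° lon, +6·1° lat → SW at lon 76°, lat -14°.
Cell spans 2° lon × 1° lat.
west 76.000° E, east 78.000° E.

76.000° E, 78.000° E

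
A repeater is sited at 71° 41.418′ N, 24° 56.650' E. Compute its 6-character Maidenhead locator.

Shift to the Maidenhead origin (180°W, 90°S): lon 204.9442, lat 161.6903.
Field (20°×10°, letters A–R): 204.9442/20 → 10 → K, 161.6903/10 → 16 → Q; chars KQ.
Square (2°×1°, digits 0–9): 4.9442/2 → 2, 1.6903/1 → 1; chars 21.
Subsquare (5′×2.5′, letters a–x): 0.9442/0.0833333 → 11 → l, 0.6903/0.0416667 → 16 → q; chars lq.

KQ21lq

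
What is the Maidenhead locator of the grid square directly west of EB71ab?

EB61xb

Longitude subsquare a = 0; −1 → -1, wraps to 23 = x, carry into square.
Longitude square 7; −1 → 6.
The latitude characters are unchanged.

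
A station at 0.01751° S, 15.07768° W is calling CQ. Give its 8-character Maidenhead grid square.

Add 180° to longitude and 90° to latitude: 164.92232, 89.98249.
Field (20°×10°, letters A–R): lon ⌊164.92232/20⌋ = 8 → I; lat ⌊89.98249/10⌋ = 8 → I.
Square (2°×1°, digits 0–9): lon ⌊4.92232/2⌋ = 2; lat ⌊9.98249/1⌋ = 9.
Subsquare (5′×2.5′, letters a–x): lon ⌊0.92232/0.0833333⌋ = 11 → l; lat ⌊0.98249/0.0416667⌋ = 23 → x.
Extended square (30″×15″, digits 0–9): lon ⌊0.00565/0.00833333⌋ = 0; lat ⌊0.02416/0.00416667⌋ = 5.

II29lx05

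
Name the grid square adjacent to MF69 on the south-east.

Longitude square 6; +1 → 7.
Latitude square 9; −1 → 8.

MF78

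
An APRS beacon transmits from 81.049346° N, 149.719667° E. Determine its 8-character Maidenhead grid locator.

Shift to the Maidenhead origin (180°W, 90°S): lon 329.71967, lat 171.04935.
Field: 329.71967/20 → 16 → Q, 171.04935/10 → 17 → R; chars QR.
Square: 9.71967/2 → 4, 1.04935/1 → 1; chars 41.
Subsquare: 1.71967/0.0833333 → 20 → u, 0.04935/0.0416667 → 1 → b; chars ub.
Extended square: 0.05300/0.00833333 → 6, 0.00768/0.00416667 → 1; chars 61.

QR41ub61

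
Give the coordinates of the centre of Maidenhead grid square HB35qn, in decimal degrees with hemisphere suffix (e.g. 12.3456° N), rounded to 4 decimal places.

Field H=7, B=1: +7·20° lon, +1·10° lat → SW at lon -40°, lat -80°.
Square 3, 5: +3·2° lon, +5·1° lat → SW at lon -34°, lat -75°.
Subsquare q=16, n=13: +16·0.0833333° lon, +13·0.0416667° lat → SW at lon -32.6667°, lat -74.4583°.
Cell spans 0.0833333° lon × 0.0416667° lat. Centre is SW corner plus half of each.
latitude 74.4375° S, longitude 32.6250° W.

74.4375° S, 32.6250° W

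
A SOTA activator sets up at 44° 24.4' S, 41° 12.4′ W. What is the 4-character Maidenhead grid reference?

GE95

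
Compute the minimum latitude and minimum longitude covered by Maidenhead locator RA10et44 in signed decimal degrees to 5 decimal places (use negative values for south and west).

-89.19167, 162.36667

Field R=17, A=0: +17·20° lon, +0·10° lat → SW at lon 160°, lat -90°.
Square 1, 0: +1·2° lon, +0·1° lat → SW at lon 162°, lat -90°.
Subsquare e=4, t=19: +4·0.0833333° lon, +19·0.0416667° lat → SW at lon 162.333°, lat -89.2083°.
Extended square 4, 4: +4·0.00833333° lon, +4·0.00416667° lat → SW at lon 162.367°, lat -89.1917°.
latitude -89.19167, longitude 162.36667.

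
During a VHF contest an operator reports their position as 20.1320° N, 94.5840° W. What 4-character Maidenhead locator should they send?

Add 180° to longitude and 90° to latitude: 85.42, 110.13.
Field: lon ⌊85.42/20⌋ = 4 → E; lat ⌊110.13/10⌋ = 11 → L.
Square: lon ⌊5.42/2⌋ = 2; lat ⌊0.13/1⌋ = 0.

EL20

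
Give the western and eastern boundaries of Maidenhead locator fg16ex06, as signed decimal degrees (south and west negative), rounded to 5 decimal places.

-77.66667, -77.65833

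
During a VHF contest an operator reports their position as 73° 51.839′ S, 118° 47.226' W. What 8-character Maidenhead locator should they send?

DB06od52

Add 180° to longitude and 90° to latitude: 61.21290, 16.13602.
Field: lon ⌊61.21290/20⌋ = 3 → D; lat ⌊16.13602/10⌋ = 1 → B.
Square: lon ⌊1.21290/2⌋ = 0; lat ⌊6.13602/1⌋ = 6.
Subsquare: lon ⌊1.21290/0.0833333⌋ = 14 → o; lat ⌊0.13602/0.0416667⌋ = 3 → d.
Extended square: lon ⌊0.04623/0.00833333⌋ = 5; lat ⌊0.01102/0.00416667⌋ = 2.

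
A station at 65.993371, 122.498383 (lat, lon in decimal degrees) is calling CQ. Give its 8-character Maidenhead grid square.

PP15fx98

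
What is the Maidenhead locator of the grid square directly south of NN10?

Latitude square 0; −1 → -1, wraps to 9, carry into field.
Latitude field N = 13; −1 → 12 = M.
The longitude characters are unchanged.

NM19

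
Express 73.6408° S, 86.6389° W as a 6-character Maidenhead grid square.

EB66qi

Offset from 180°W / 90°S: lon 93.3611°, lat 16.3592°.
Field: 93.3611/20 → 4 → E, 16.3592/10 → 1 → B; chars EB.
Square: 13.3611/2 → 6, 6.3592/1 → 6; chars 66.
Subsquare: 1.3611/0.0833333 → 16 → q, 0.3592/0.0416667 → 8 → i; chars qi.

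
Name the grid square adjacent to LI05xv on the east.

LI15av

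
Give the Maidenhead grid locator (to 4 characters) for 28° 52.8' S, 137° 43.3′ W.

CG11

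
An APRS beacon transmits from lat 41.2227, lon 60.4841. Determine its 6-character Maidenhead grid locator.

MN01ff

Shift to the Maidenhead origin (180°W, 90°S): lon 240.4841, lat 131.2227.
Field: 240.4841/20 → 12 → M, 131.2227/10 → 13 → N; chars MN.
Square: 0.4841/2 → 0, 1.2227/1 → 1; chars 01.
Subsquare: 0.4841/0.0833333 → 5 → f, 0.2227/0.0416667 → 5 → f; chars ff.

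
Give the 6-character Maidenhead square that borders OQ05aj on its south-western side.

NQ95xi

Longitude subsquare a = 0; −1 → -1, wraps to 23 = x, carry into square.
Longitude square 0; −1 → -1, wraps to 9, carry into field.
Longitude field O = 14; −1 → 13 = N.
Latitude subsquare j = 9; −1 → 8 = i.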